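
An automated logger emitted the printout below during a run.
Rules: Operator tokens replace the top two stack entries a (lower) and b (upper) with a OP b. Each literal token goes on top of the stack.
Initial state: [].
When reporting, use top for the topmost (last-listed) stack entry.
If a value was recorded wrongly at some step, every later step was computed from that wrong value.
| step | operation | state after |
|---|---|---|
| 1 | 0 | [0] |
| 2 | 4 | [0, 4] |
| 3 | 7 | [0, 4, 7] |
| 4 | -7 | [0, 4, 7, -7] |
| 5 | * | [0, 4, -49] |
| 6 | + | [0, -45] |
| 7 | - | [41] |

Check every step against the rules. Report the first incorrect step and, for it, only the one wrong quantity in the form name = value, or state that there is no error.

Recomputing the run from the initial state:
step 1: [0]
step 2: [0, 4]
step 3: [0, 4, 7]
step 4: [0, 4, 7, -7]
step 5: [0, 4, -49]
step 6: [0, -45]
step 7: [45]
The first disagreement with the printout is at step 7, where the value should be top = 45.

step 7, top = 45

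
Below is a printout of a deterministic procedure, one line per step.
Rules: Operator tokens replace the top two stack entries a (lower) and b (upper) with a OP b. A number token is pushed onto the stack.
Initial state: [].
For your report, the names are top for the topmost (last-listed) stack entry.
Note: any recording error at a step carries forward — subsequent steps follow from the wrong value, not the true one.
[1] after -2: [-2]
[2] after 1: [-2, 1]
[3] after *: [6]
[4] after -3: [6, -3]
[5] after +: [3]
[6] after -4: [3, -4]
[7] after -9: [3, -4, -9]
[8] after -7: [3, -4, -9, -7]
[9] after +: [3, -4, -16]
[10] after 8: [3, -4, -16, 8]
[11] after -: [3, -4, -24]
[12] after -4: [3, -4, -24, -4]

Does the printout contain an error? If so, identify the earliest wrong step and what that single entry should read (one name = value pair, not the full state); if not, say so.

Step 1: push -2: top = -2 — verified.
Step 2: push 1: top = 1 — same as recorded.
Step 3: -2 * 1 = -2 — this is not what the printout shows.
First incorrect step: 3; the correct value is top = -2.

step 3, top = -2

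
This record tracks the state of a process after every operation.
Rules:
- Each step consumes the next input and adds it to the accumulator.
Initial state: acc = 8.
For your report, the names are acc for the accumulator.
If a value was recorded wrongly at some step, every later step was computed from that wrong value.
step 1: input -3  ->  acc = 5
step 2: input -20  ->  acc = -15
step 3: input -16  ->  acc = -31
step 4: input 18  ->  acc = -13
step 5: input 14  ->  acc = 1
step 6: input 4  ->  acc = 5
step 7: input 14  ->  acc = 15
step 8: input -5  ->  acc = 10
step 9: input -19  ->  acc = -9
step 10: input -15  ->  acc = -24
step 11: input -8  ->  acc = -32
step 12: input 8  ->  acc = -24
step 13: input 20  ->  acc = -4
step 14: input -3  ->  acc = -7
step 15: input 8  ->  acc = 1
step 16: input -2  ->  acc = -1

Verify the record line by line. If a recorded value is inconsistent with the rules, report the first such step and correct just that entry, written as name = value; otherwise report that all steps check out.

step 7, acc = 19

Step 1: acc = 8 + -3 = 5 — verified.
Step 2: acc = 5 + -20 = -15 — same as recorded.
Step 3: acc = -15 + -16 = -31 — exactly as logged.
Step 4: acc = -31 + 18 = -13 — agrees with the record.
Step 5: acc = -13 + 14 = 1 — no discrepancy.
Step 6: acc = 1 + 4 = 5 — exactly as logged.
Step 7: acc = 5 + 14 = 19 — the record disagrees here.
Step 7 is the first one off; corrected, acc = 19.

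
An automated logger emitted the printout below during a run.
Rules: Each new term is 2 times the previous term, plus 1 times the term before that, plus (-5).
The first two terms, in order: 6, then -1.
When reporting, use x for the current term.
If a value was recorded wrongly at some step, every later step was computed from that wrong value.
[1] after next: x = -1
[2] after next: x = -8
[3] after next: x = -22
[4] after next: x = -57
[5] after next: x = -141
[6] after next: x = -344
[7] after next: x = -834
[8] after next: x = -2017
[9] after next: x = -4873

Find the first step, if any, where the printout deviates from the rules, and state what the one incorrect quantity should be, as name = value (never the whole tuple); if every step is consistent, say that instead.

Recomputing the run from the initial state:
step 1: x = -1
step 2: x = -8
step 3: x = -22
step 4: x = -57
step 5: x = -141
step 6: x = -344
step 7: x = -834
step 8: x = -2017
step 9: x = -4873
This matches the printout at every step.

no error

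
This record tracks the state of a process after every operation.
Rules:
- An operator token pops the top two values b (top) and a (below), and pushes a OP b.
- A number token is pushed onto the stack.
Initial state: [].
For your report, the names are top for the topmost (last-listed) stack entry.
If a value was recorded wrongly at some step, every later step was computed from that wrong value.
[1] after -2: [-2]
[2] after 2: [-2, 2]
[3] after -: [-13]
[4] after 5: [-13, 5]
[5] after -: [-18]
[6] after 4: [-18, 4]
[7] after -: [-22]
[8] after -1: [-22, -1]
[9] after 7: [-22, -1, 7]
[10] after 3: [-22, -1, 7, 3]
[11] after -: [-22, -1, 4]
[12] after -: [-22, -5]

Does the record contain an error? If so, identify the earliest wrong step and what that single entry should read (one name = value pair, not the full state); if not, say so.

Step 1: push -2: top = -2 — matches.
Step 2: push 2: top = 2 — consistent with the record.
Step 3: -2 - 2 = -4 — this is not what the record shows.
So the first discrepancy is step 3, where the right value is top = -4.

step 3, top = -4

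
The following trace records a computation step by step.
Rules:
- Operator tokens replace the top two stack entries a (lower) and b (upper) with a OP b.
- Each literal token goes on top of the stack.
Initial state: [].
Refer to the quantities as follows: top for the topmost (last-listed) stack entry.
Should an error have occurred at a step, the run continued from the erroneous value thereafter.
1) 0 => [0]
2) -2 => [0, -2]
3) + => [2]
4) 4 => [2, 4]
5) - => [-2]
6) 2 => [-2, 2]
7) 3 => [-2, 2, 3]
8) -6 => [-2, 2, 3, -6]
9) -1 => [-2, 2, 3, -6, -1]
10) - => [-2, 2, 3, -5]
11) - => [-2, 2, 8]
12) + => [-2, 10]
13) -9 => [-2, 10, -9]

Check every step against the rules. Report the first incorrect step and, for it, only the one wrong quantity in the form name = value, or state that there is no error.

step 3, top = -2

Step 1: push 0: top = 0 — exactly as logged.
Step 2: push -2: top = -2 — matches.
Step 3: 0 + -2 = -2 — this is not what the trace shows.
Conclusion: step 3 carries the first error; the entry should be top = -2.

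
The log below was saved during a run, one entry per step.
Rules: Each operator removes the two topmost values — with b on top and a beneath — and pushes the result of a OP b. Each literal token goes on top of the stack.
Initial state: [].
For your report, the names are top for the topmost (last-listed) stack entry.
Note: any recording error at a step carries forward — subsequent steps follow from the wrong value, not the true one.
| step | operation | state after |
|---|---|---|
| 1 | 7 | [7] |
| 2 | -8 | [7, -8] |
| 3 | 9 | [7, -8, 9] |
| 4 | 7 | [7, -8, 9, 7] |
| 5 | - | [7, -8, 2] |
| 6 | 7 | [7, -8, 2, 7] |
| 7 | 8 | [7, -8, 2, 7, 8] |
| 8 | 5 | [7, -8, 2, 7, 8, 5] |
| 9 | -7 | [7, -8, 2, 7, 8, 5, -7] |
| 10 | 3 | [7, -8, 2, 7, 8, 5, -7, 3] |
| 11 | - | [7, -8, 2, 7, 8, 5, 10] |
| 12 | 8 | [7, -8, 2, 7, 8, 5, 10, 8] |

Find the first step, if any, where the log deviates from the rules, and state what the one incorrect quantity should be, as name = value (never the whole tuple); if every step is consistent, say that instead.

Step 1: push 7: top = 7 — matches.
Step 2: push -8: top = -8 — in agreement.
Step 3: push 9: top = 9 — confirmed correct.
Step 4: push 7: top = 7 — exactly as logged.
Step 5: 9 - 7 = 2 — agrees with the log.
Step 6: push 7: top = 7 — confirmed correct.
Step 7: push 8: top = 8 — verified.
Step 8: push 5: top = 5 — checks out.
Step 9: push -7: top = -7 — matches.
Step 10: push 3: top = 3 — exactly as logged.
Step 11: -7 - 3 = -10 — not what was recorded.
The audit stops at step 11: the recorded entry is wrong and should be top = -10.

step 11, top = -10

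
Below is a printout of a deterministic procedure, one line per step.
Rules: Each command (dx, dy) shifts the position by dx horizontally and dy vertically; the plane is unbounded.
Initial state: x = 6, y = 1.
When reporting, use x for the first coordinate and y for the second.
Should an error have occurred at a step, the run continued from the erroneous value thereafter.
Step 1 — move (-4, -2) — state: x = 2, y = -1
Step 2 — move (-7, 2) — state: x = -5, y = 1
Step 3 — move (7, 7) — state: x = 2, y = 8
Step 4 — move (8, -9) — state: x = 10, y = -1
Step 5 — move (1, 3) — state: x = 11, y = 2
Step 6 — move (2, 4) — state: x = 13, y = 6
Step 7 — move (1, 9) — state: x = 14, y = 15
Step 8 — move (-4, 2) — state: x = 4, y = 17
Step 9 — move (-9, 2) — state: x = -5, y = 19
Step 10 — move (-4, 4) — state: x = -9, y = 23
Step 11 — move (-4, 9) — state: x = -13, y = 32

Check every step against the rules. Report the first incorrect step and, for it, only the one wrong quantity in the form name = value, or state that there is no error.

Recomputing the run from the initial state:
step 1: x = 2, y = -1
step 2: x = -5, y = 1
step 3: x = 2, y = 8
step 4: x = 10, y = -1
step 5: x = 11, y = 2
step 6: x = 13, y = 6
step 7: x = 14, y = 15
step 8: x = 10, y = 17
step 9: x = 1, y = 19
step 10: x = -3, y = 23
step 11: x = -7, y = 32
The first disagreement with the printout is at step 8, where the value should be x = 10.

step 8, x = 10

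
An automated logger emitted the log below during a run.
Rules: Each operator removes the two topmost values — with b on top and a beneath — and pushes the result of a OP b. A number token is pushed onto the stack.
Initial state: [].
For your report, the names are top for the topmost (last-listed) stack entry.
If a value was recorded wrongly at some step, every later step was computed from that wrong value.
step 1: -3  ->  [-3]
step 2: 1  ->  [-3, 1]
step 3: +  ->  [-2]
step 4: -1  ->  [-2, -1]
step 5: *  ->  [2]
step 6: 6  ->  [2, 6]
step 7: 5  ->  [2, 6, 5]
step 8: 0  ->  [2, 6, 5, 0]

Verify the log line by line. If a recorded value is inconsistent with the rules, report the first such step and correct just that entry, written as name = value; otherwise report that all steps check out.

no error

Step 1: push -3: top = -3 — no discrepancy.
Step 2: push 1: top = 1 — agrees with the log.
Step 3: -3 + 1 = -2 — same as recorded.
Step 4: push -1: top = -1 — same as recorded.
Step 5: -2 * -1 = 2 — checks out.
Step 6: push 6: top = 6 — confirmed correct.
Step 7: push 5: top = 5 — confirmed correct.
Step 8: push 0: top = 0 — in agreement.
All steps check out; nothing to correct.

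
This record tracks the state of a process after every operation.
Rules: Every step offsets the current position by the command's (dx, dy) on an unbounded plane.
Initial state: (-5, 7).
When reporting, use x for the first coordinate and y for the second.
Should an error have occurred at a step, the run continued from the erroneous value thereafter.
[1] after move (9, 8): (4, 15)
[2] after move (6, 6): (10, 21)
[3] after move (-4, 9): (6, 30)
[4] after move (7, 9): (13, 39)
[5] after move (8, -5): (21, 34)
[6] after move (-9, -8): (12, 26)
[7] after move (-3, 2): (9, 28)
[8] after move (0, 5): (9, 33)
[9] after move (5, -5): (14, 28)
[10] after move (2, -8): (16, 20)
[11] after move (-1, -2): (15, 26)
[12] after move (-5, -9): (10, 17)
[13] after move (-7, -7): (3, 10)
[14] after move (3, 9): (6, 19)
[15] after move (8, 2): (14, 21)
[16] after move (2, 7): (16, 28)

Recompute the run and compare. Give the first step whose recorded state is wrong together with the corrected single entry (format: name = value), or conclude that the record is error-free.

step 11, y = 18

Step 1: x = -5 + (9) = 4, y = 7 + (8) = 15 — in agreement.
Step 2: x = 4 + (6) = 10, y = 15 + (6) = 21 — checks out.
Step 3: x = 10 + (-4) = 6, y = 21 + (9) = 30 — checks out.
Step 4: x = 6 + (7) = 13, y = 30 + (9) = 39 — matches.
Step 5: x = 13 + (8) = 21, y = 39 + (-5) = 34 — verified.
Step 6: x = 21 + (-9) = 12, y = 34 + (-8) = 26 — checks out.
Step 7: x = 12 + (-3) = 9, y = 26 + (2) = 28 — exactly as logged.
Step 8: x = 9 + (0) = 9, y = 28 + (5) = 33 — confirmed correct.
Step 9: x = 9 + (5) = 14, y = 33 + (-5) = 28 — no discrepancy.
Step 10: x = 14 + (2) = 16, y = 28 + (-8) = 20 — checks out.
Step 11: x = 16 + (-1) = 15, y = 20 + (-2) = 18 — the record disagrees here.
So the first discrepancy is step 11, where the right value is y = 18.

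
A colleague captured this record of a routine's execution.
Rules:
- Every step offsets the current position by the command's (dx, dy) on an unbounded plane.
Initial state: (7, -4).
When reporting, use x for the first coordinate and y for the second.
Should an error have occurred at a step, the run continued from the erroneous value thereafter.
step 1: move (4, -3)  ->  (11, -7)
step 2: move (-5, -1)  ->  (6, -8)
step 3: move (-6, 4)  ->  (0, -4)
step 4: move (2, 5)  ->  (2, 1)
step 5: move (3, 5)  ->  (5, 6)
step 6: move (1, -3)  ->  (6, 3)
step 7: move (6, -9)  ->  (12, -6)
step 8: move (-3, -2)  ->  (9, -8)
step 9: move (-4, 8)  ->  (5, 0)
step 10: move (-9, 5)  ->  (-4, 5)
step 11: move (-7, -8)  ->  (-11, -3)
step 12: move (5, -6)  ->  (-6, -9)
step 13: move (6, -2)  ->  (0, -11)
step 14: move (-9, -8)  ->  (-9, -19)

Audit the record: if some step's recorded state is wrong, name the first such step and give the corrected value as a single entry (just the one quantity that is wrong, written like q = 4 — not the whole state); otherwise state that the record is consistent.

no error

1. x = 7 + (4) = 11, y = -4 + (-3) = -7 (verified)
2. x = 11 + (-5) = 6, y = -7 + (-1) = -8 (in agreement)
3. x = 6 + (-6) = 0, y = -8 + (4) = -4 (verified)
4. x = 0 + (2) = 2, y = -4 + (5) = 1 (in agreement)
5. x = 2 + (3) = 5, y = 1 + (5) = 6 (consistent with the record)
6. x = 5 + (1) = 6, y = 6 + (-3) = 3 (in agreement)
7. x = 6 + (6) = 12, y = 3 + (-9) = -6 (confirmed correct)
8. x = 12 + (-3) = 9, y = -6 + (-2) = -8 (agrees with the record)
9. x = 9 + (-4) = 5, y = -8 + (8) = 0 (exactly as logged)
10. x = 5 + (-9) = -4, y = 0 + (5) = 5 (verified)
11. x = -4 + (-7) = -11, y = 5 + (-8) = -3 (in agreement)
12. x = -11 + (5) = -6, y = -3 + (-6) = -9 (verified)
13. x = -6 + (6) = 0, y = -9 + (-2) = -11 (consistent with the record)
14. x = 0 + (-9) = -9, y = -11 + (-8) = -19 (checks out)
Nothing is out of place; the run is error-free.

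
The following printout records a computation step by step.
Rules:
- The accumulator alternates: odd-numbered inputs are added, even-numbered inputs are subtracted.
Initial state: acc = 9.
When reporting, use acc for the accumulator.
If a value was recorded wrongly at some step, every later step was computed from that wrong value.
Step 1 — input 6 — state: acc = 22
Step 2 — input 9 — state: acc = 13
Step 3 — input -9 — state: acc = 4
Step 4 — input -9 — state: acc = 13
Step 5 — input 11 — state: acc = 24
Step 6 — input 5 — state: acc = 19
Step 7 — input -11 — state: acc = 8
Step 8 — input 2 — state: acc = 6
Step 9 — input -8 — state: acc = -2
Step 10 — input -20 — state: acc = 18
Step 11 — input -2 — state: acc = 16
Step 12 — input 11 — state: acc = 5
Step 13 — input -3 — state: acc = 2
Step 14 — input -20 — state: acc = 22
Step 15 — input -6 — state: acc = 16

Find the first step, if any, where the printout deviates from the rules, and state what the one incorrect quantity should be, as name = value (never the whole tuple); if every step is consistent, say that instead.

step 1, acc = 15

Recomputing the run from the initial state:
step 1: acc = 15
step 2: acc = 6
step 3: acc = -3
step 4: acc = 6
step 5: acc = 17
step 6: acc = 12
step 7: acc = 1
step 8: acc = -1
step 9: acc = -9
step 10: acc = 11
step 11: acc = 9
step 12: acc = -2
step 13: acc = -5
step 14: acc = 15
step 15: acc = 9
The first disagreement with the printout is at step 1, where the value should be acc = 15.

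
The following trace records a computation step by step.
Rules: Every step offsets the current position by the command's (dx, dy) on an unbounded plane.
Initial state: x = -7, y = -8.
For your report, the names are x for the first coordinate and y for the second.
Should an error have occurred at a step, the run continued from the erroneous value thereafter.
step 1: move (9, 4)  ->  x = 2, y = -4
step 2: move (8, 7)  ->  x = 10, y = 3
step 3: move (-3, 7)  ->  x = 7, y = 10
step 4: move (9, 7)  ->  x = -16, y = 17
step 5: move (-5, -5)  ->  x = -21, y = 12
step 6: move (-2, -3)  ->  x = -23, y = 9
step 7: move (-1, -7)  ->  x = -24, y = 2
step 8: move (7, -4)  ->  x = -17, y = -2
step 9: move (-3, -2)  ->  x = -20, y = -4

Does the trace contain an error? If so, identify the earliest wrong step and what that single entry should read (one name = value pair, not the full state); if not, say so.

Step 1: x = -7 + (9) = 2, y = -8 + (4) = -4 — agrees with the trace.
Step 2: x = 2 + (8) = 10, y = -4 + (7) = 3 — matches.
Step 3: x = 10 + (-3) = 7, y = 3 + (7) = 10 — same as recorded.
Step 4: x = 7 + (9) = 16, y = 10 + (7) = 17 — the entry is off here.
Step 4 is the first one off; corrected, x = 16.

step 4, x = 16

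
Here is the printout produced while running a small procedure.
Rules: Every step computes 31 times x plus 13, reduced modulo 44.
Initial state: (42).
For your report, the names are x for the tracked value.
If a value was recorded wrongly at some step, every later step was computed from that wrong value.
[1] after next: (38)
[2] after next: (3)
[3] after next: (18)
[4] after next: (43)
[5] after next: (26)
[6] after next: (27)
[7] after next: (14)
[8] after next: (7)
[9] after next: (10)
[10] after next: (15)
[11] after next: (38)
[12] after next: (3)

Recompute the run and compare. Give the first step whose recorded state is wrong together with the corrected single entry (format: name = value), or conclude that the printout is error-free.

Step 1: x = (31*42 + 13) mod 44 = 39 — the entry is off here.
So the first discrepancy is step 1, where the right value is x = 39.

step 1, x = 39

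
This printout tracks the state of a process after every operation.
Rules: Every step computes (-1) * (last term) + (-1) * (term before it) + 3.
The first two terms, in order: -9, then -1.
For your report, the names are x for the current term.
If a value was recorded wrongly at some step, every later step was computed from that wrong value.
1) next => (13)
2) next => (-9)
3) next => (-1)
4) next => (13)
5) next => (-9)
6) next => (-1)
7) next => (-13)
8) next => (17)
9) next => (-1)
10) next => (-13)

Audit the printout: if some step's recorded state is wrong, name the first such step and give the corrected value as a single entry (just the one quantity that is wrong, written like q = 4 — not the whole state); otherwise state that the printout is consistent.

step 7, x = 13

step 1: x = -1*(-1) + (-1)*(-9) + (3) = 13 -> in agreement
step 2: x = -1*(13) + (-1)*(-1) + (3) = -9 -> same as recorded
step 3: x = -1*(-9) + (-1)*(13) + (3) = -1 -> verified
step 4: x = -1*(-1) + (-1)*(-9) + (3) = 13 -> agrees with the printout
step 5: x = -1*(13) + (-1)*(-1) + (3) = -9 -> verified
step 6: x = -1*(-9) + (-1)*(13) + (3) = -1 -> matches
step 7: x = -1*(-1) + (-1)*(-9) + (3) = 13 -> this is not what the printout shows
First incorrect step: 7; the correct value is x = 13.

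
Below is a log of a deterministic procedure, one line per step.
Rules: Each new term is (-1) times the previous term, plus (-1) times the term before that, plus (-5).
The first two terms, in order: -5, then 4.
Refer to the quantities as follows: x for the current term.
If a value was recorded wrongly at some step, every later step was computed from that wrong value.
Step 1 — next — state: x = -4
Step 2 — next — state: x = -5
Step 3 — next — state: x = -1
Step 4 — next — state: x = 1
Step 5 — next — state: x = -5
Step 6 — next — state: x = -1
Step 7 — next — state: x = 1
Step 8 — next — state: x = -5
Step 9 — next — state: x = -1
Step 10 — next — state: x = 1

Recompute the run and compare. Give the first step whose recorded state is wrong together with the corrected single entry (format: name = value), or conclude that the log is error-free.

Step 1: x = -1*(4) + (-1)*(-5) + (-5) = -4 — matches.
Step 2: x = -1*(-4) + (-1)*(4) + (-5) = -5 — matches.
Step 3: x = -1*(-5) + (-1)*(-4) + (-5) = 4 — first mismatch against the log.
So the first discrepancy is step 3, where the right value is x = 4.

step 3, x = 4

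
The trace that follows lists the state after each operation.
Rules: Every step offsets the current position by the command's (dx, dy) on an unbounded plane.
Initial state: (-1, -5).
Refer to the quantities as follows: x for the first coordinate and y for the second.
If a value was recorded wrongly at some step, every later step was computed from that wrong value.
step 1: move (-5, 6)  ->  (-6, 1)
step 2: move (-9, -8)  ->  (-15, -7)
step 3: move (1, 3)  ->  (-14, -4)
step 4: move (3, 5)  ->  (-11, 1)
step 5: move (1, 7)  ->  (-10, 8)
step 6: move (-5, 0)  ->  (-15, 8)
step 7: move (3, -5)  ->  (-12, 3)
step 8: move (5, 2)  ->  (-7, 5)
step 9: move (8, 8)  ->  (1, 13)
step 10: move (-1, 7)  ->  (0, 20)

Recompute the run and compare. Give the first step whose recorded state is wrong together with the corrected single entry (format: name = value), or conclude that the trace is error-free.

1. x = -1 + (-5) = -6, y = -5 + (6) = 1 (agrees with the trace)
2. x = -6 + (-9) = -15, y = 1 + (-8) = -7 (confirmed correct)
3. x = -15 + (1) = -14, y = -7 + (3) = -4 (agrees with the trace)
4. x = -14 + (3) = -11, y = -4 + (5) = 1 (checks out)
5. x = -11 + (1) = -10, y = 1 + (7) = 8 (agrees with the trace)
6. x = -10 + (-5) = -15, y = 8 + (0) = 8 (agrees with the trace)
7. x = -15 + (3) = -12, y = 8 + (-5) = 3 (exactly as logged)
8. x = -12 + (5) = -7, y = 3 + (2) = 5 (no discrepancy)
9. x = -7 + (8) = 1, y = 5 + (8) = 13 (consistent with the trace)
10. x = 1 + (-1) = 0, y = 13 + (7) = 20 (same as recorded)
The whole run recomputes cleanly — no discrepancies.

no error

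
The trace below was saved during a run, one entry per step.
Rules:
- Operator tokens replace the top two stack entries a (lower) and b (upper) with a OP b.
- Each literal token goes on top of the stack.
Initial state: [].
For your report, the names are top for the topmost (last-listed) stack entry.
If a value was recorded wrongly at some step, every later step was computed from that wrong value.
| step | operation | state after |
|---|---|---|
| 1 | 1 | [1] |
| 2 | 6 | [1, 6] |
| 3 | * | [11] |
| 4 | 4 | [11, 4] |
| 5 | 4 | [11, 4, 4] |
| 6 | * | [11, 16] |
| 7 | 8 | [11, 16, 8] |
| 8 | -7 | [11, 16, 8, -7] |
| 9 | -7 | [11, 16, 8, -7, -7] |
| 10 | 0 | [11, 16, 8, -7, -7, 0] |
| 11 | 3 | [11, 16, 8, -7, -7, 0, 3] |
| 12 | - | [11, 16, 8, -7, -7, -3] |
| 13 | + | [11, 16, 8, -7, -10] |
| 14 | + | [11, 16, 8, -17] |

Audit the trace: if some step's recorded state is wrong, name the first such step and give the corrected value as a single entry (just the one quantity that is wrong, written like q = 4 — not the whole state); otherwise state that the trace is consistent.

Recomputing the run from the initial state:
step 1: [1]
step 2: [1, 6]
step 3: [6]
step 4: [6, 4]
step 5: [6, 4, 4]
step 6: [6, 16]
step 7: [6, 16, 8]
step 8: [6, 16, 8, -7]
step 9: [6, 16, 8, -7, -7]
step 10: [6, 16, 8, -7, -7, 0]
step 11: [6, 16, 8, -7, -7, 0, 3]
step 12: [6, 16, 8, -7, -7, -3]
step 13: [6, 16, 8, -7, -10]
step 14: [6, 16, 8, -17]
The first disagreement with the trace is at step 3, where the value should be top = 6.

step 3, top = 6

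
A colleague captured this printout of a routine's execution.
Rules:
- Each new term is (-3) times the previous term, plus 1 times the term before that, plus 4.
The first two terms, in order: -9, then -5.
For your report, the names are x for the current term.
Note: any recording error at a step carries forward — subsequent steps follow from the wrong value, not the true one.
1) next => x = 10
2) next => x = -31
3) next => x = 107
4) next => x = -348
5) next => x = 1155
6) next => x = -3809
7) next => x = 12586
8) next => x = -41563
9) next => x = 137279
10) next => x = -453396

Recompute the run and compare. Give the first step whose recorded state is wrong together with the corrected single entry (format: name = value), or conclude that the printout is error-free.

Recomputing the run from the initial state:
step 1: x = 10
step 2: x = -31
step 3: x = 107
step 4: x = -348
step 5: x = 1155
step 6: x = -3809
step 7: x = 12586
step 8: x = -41563
step 9: x = 137279
step 10: x = -453396
This matches the printout at every step.

no error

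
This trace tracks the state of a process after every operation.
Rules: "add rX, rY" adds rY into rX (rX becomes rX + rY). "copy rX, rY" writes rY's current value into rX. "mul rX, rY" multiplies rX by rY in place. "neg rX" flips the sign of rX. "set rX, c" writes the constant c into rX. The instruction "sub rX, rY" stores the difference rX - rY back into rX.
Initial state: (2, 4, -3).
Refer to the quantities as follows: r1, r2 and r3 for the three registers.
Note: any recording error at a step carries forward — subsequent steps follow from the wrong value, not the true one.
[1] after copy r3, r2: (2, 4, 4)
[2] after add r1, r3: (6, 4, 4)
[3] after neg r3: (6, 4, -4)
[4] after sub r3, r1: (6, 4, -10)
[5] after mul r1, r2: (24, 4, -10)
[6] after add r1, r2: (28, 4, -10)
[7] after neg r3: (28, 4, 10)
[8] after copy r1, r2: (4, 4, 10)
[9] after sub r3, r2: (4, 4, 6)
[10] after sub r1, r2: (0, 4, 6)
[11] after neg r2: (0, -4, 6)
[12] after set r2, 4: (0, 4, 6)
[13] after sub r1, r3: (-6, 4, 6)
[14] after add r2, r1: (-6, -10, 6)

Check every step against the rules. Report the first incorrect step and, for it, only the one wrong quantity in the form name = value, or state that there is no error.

step 14, r2 = -2

Recomputing the run from the initial state:
step 1: r1 = 2, r2 = 4, r3 = 4
step 2: r1 = 6, r2 = 4, r3 = 4
step 3: r1 = 6, r2 = 4, r3 = -4
step 4: r1 = 6, r2 = 4, r3 = -10
step 5: r1 = 24, r2 = 4, r3 = -10
step 6: r1 = 28, r2 = 4, r3 = -10
step 7: r1 = 28, r2 = 4, r3 = 10
step 8: r1 = 4, r2 = 4, r3 = 10
step 9: r1 = 4, r2 = 4, r3 = 6
step 10: r1 = 0, r2 = 4, r3 = 6
step 11: r1 = 0, r2 = -4, r3 = 6
step 12: r1 = 0, r2 = 4, r3 = 6
step 13: r1 = -6, r2 = 4, r3 = 6
step 14: r1 = -6, r2 = -2, r3 = 6
The first disagreement with the trace is at step 14, where the value should be r2 = -2.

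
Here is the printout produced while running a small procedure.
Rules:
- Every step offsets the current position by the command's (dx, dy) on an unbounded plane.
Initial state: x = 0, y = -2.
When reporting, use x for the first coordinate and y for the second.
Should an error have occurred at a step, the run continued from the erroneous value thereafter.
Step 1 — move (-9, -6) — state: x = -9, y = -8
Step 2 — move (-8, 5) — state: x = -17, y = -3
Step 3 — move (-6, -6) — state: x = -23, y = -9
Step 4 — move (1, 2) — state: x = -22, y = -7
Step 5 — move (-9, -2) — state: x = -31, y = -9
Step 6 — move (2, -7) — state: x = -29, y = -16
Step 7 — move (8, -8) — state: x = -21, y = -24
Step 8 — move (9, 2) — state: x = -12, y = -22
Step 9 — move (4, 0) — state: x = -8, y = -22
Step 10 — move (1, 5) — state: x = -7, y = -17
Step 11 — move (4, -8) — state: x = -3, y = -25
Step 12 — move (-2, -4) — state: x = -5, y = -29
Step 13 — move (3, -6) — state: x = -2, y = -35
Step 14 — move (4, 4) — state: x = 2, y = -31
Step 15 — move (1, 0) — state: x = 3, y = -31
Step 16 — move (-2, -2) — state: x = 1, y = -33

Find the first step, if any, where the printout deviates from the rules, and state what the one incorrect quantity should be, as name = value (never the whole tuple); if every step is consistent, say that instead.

no error

Recomputing the run from the initial state:
step 1: x = -9, y = -8
step 2: x = -17, y = -3
step 3: x = -23, y = -9
step 4: x = -22, y = -7
step 5: x = -31, y = -9
step 6: x = -29, y = -16
step 7: x = -21, y = -24
step 8: x = -12, y = -22
step 9: x = -8, y = -22
step 10: x = -7, y = -17
step 11: x = -3, y = -25
step 12: x = -5, y = -29
step 13: x = -2, y = -35
step 14: x = 2, y = -31
step 15: x = 3, y = -31
step 16: x = 1, y = -33
This matches the printout at every step.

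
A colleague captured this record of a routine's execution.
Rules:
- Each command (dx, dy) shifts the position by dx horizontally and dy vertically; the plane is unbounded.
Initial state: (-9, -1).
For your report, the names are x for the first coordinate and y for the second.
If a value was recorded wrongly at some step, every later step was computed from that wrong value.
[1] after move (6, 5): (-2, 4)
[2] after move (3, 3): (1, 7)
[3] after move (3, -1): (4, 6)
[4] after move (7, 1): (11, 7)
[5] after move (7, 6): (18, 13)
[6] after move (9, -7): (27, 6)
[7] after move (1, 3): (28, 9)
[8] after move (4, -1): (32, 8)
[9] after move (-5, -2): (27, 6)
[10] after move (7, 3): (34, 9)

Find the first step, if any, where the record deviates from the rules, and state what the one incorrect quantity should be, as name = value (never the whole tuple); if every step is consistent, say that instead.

step 1, x = -3

Recomputing the run from the initial state:
step 1: x = -3, y = 4
step 2: x = 0, y = 7
step 3: x = 3, y = 6
step 4: x = 10, y = 7
step 5: x = 17, y = 13
step 6: x = 26, y = 6
step 7: x = 27, y = 9
step 8: x = 31, y = 8
step 9: x = 26, y = 6
step 10: x = 33, y = 9
The first disagreement with the record is at step 1, where the value should be x = -3.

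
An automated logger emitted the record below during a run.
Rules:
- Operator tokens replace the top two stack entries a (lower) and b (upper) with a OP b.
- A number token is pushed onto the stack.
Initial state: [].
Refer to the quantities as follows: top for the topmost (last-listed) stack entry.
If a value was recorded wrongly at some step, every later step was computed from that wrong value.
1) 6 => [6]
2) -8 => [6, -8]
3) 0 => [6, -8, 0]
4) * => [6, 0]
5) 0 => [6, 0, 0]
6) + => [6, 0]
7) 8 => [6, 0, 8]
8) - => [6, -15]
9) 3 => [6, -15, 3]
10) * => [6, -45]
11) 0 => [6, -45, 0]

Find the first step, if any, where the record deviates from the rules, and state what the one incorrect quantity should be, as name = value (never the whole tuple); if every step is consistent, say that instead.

step 8, top = -8

Recomputing the run from the initial state:
step 1: [6]
step 2: [6, -8]
step 3: [6, -8, 0]
step 4: [6, 0]
step 5: [6, 0, 0]
step 6: [6, 0]
step 7: [6, 0, 8]
step 8: [6, -8]
step 9: [6, -8, 3]
step 10: [6, -24]
step 11: [6, -24, 0]
The first disagreement with the record is at step 8, where the value should be top = -8.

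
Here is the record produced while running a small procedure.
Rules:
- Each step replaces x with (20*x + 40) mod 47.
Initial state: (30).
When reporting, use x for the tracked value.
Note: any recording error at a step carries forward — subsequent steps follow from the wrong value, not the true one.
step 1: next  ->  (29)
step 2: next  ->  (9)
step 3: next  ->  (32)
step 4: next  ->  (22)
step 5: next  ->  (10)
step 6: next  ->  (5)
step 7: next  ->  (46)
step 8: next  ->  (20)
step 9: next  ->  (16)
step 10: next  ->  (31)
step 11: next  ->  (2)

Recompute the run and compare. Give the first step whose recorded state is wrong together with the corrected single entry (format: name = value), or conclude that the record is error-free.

step 9, x = 17

Recomputing the run from the initial state:
step 1: x = 29
step 2: x = 9
step 3: x = 32
step 4: x = 22
step 5: x = 10
step 6: x = 5
step 7: x = 46
step 8: x = 20
step 9: x = 17
step 10: x = 4
step 11: x = 26
The first disagreement with the record is at step 9, where the value should be x = 17.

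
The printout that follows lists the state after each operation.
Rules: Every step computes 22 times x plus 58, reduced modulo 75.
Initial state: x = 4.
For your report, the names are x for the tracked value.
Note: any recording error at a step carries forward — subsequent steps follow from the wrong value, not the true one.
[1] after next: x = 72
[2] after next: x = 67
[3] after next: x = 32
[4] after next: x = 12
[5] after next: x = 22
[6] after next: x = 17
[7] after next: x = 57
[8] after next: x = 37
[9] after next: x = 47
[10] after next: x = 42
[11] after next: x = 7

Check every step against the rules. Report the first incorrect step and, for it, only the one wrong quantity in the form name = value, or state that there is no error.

step 1, x = 71

1. x = (22*4 + 58) mod 75 = 71 (not what was recorded)
Conclusion: step 1 carries the first error; the entry should be x = 71.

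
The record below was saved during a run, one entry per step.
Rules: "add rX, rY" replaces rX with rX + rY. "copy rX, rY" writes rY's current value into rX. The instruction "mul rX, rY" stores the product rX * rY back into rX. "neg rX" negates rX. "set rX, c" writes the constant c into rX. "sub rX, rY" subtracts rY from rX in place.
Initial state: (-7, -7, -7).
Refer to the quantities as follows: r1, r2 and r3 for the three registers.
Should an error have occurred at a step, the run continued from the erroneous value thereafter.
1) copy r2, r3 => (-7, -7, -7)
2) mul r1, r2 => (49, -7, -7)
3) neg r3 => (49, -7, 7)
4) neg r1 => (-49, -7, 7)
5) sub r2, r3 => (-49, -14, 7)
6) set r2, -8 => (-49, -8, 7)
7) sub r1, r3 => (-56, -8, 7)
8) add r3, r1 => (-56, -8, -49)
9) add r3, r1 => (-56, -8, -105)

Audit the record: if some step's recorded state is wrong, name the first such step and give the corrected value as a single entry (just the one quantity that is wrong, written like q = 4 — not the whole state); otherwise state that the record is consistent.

no error

Step 1: r2 = -7 — agrees with the record.
Step 2: r1 = -7 * -7 = 49 — checks out.
Step 3: r3 = -(-7) = 7 — verified.
Step 4: r1 = -(49) = -49 — verified.
Step 5: r2 = -7 - 7 = -14 — confirmed correct.
Step 6: r2 = -8 — verified.
Step 7: r1 = -49 - 7 = -56 — no discrepancy.
Step 8: r3 = 7 + -56 = -49 — exactly as logged.
Step 9: r3 = -49 + -56 = -105 — matches.
Each recorded entry agrees with the recomputation.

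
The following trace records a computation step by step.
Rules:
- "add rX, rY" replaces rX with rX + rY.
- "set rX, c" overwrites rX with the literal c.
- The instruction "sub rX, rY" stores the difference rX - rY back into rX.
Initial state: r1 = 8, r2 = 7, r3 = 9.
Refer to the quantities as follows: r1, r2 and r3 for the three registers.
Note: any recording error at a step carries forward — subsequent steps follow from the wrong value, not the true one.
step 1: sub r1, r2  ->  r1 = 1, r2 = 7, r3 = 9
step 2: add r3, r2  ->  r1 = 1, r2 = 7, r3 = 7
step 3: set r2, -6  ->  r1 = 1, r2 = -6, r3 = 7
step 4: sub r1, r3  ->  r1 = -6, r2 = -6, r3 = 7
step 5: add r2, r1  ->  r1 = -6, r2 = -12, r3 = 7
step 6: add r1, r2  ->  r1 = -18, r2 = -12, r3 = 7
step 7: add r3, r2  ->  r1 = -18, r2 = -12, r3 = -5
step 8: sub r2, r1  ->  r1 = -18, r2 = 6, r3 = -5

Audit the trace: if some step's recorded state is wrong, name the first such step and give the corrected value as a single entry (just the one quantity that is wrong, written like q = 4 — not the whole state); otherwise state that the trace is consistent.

step 2, r3 = 16

1. r1 = 8 - 7 = 1 (consistent with the trace)
2. r3 = 9 + 7 = 16 (the recorded entry deviates here)
Step 2 is the first one off; corrected, r3 = 16.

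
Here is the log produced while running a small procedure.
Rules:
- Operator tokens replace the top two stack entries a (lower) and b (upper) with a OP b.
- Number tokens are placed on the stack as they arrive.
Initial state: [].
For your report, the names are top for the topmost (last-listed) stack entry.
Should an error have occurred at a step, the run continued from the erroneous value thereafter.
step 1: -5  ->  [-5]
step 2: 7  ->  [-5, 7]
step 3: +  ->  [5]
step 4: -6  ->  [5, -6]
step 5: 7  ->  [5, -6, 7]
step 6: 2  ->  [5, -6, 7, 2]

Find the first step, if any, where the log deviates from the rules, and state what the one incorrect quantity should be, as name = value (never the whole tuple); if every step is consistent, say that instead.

Recomputing the run from the initial state:
step 1: [-5]
step 2: [-5, 7]
step 3: [2]
step 4: [2, -6]
step 5: [2, -6, 7]
step 6: [2, -6, 7, 2]
The first disagreement with the log is at step 3, where the value should be top = 2.

step 3, top = 2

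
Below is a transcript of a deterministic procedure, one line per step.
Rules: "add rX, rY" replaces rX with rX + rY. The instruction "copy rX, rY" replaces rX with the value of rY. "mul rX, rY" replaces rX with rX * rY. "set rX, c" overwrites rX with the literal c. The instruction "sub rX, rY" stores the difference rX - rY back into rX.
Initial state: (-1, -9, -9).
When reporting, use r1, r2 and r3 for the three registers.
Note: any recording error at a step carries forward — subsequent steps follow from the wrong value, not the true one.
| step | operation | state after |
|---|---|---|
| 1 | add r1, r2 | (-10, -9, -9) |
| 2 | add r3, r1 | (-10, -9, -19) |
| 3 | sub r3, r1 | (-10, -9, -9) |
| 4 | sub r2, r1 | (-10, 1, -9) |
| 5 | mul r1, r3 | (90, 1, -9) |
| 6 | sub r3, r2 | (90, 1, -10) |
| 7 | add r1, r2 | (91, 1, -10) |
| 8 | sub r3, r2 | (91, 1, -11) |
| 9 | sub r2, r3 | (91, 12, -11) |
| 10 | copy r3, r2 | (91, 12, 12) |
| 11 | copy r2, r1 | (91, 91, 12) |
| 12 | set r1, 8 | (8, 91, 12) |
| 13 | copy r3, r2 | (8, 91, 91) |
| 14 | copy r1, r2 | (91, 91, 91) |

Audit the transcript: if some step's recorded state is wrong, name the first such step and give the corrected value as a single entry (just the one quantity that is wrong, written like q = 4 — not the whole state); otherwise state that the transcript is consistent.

no error

1. r1 = -1 + -9 = -10 (confirmed correct)
2. r3 = -9 + -10 = -19 (no discrepancy)
3. r3 = -19 - -10 = -9 (consistent with the transcript)
4. r2 = -9 - -10 = 1 (same as recorded)
5. r1 = -10 * -9 = 90 (in agreement)
6. r3 = -9 - 1 = -10 (agrees with the transcript)
7. r1 = 90 + 1 = 91 (no discrepancy)
8. r3 = -10 - 1 = -11 (checks out)
9. r2 = 1 - -11 = 12 (exactly as logged)
10. r3 = 12 (matches)
11. r2 = 91 (matches)
12. r1 = 8 (same as recorded)
13. r3 = 91 (in agreement)
14. r1 = 91 (no discrepancy)
The whole run recomputes cleanly — no discrepancies.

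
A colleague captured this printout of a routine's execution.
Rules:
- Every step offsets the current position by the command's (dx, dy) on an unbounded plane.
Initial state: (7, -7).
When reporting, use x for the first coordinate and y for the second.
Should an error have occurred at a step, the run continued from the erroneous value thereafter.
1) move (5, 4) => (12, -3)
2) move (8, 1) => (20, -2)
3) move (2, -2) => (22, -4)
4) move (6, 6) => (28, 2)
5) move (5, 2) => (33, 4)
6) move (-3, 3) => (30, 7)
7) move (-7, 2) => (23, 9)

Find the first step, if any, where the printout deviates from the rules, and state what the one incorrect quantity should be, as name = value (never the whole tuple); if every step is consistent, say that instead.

no error

Recomputing the run from the initial state:
step 1: x = 12, y = -3
step 2: x = 20, y = -2
step 3: x = 22, y = -4
step 4: x = 28, y = 2
step 5: x = 33, y = 4
step 6: x = 30, y = 7
step 7: x = 23, y = 9
This matches the printout at every step.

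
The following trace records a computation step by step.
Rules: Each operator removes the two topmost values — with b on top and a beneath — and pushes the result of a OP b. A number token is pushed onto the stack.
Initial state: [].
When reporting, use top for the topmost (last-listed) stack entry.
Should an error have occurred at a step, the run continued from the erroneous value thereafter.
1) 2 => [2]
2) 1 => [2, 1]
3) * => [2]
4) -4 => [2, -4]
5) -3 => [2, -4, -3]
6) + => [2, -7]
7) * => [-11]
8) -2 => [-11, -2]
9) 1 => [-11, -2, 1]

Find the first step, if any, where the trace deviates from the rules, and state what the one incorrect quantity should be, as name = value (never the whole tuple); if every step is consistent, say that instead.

Step 1: push 2: top = 2 — no discrepancy.
Step 2: push 1: top = 1 — matches.
Step 3: 2 * 1 = 2 — checks out.
Step 4: push -4: top = -4 — verified.
Step 5: push -3: top = -3 — checks out.
Step 6: -4 + -3 = -7 — exactly as logged.
Step 7: 2 * -7 = -14 — the trace disagrees here.
That makes step 7 the first incorrect line — top = -14 is what it should show.

step 7, top = -14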